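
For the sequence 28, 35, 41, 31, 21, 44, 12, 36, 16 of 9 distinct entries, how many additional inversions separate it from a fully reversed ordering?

15 inversions short

Maximum inversions for 9 distinct elements is C(9, 2) = 9·8/2 = 36.
Current inversions — for each element, count later smaller elements:
28: 3
35: 4
41: 5
31: 3
21: 2
44: 3
12: 0
36: 1
16: 0
Current total: 3 + 4 + 5 + 3 + 2 + 3 + 0 + 1 + 0 = 21
Shortfall: 36 − 21 = 15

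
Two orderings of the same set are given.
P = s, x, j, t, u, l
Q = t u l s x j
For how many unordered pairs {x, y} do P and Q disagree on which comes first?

Assign each item its position (1..6) in the first ordering, then rewrite the second ordering as that position sequence:
positions: s→1, x→2, j→3, t→4, u→5, l→6
second ordering as positions: [4, 5, 6, 1, 2, 3]
Discordant pairs = inversions in this position sequence.
4: 1, 2, 3 → 3
5: 1, 2, 3 → 3
6: 1, 2, 3 → 3
1: 0
2: 0
3: 0
Total: 3 + 3 + 3 + 0 + 0 + 0 = 9

There are 9 disagreeing pairs.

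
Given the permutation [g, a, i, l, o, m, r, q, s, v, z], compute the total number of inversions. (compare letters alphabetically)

3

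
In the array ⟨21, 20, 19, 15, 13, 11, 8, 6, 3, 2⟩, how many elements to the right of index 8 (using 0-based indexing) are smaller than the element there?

The element at index 8 is 3.
Elements after it: 2
Those smaller than 3: 2

1 such element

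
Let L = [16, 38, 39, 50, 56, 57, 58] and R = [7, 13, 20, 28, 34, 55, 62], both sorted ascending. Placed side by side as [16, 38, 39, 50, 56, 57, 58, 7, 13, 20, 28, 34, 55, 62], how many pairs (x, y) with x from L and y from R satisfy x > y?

35 split inversions

Take each right-half value and tally the left-half values above it:
r = 7: 16, 38, 39, 50, 56, 57, 58 → 7
r = 13: 16, 38, 39, 50, 56, 57, 58 → 7
r = 20: 38, 39, 50, 56, 57, 58 → 6
r = 28: 38, 39, 50, 56, 57, 58 → 6
r = 34: 38, 39, 50, 56, 57, 58 → 6
r = 55: 56, 57, 58 → 3
r = 62: none → 0
Cross-inversions: 7 + 7 + 6 + 6 + 6 + 3 + 0 = 35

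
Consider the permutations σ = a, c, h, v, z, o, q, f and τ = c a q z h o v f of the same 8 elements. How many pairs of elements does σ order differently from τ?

Assign each item its position (1..8) in the first ordering, then rewrite the second ordering as that position sequence:
positions: a→1, c→2, h→3, v→4, z→5, o→6, q→7, f→8
second ordering as positions: [2, 1, 7, 5, 3, 6, 4, 8]
Discordant pairs = inversions in this position sequence.
2: 1 → 1
1: 0
7: 5, 3, 6, 4 → 4
5: 3, 4 → 2
3: 0
6: 4 → 1
4: 0
8: 0
Total: 1 + 0 + 4 + 2 + 0 + 1 + 0 + 0 = 8

8 discordant pairs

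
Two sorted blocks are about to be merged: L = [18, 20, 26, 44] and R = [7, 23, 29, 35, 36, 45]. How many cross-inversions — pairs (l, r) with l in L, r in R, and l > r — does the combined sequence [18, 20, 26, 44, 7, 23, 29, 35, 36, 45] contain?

9

For each element r of the right run, count left-run elements greater than r:
r = 7: 18, 20, 26, 44 → 4
r = 23: 26, 44 → 2
r = 29: 44 → 1
r = 35: 44 → 1
r = 36: 44 → 1
r = 45: none → 0
Cross-inversions: 4 + 2 + 1 + 1 + 1 + 0 = 9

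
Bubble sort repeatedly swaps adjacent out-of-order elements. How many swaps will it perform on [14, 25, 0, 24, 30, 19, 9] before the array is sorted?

11

Each adjacent swap fixes exactly one inversion, so the minimum swap count equals the number of inversions.
Count inversions — for each element, later elements that are smaller:
14: 0, 9 → 2
25: 0, 24, 19, 9 → 4
0: none → 0
24: 19, 9 → 2
30: 19, 9 → 2
19: 9 → 1
9: none → 0
Total inversions: 2 + 4 + 0 + 2 + 2 + 1 + 0 = 11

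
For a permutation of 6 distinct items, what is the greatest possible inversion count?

Inversions: 15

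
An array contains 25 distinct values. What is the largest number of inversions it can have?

A reversed (strictly descending) arrangement makes every pair an inversion, giving C(25, 2) inversions.
C(25, 2) = 25·24/2 = 300

There are 300 inversions.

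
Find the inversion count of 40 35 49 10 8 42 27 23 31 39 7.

35

Element-by-element contributions:
40: 8
35: 6
49: 8
10: 2
8: 1
42: 5
27: 2
23: 1
31: 1
39: 1
7: 0
Sum: 8 + 6 + 8 + 2 + 1 + 5 + 2 + 1 + 1 + 1 + 0 = 35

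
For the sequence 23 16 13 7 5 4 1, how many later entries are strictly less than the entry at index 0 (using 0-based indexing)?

6

The element at index 0 is 23.
Elements after it: 16, 13, 7, 5, 4, 1
Those smaller than 23: 16, 13, 7, 5, 4, 1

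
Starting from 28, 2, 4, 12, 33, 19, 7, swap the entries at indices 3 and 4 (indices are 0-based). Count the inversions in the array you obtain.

Positions 3 and 4 hold 12 and 33; after swapping, the array is [28, 2, 4, 33, 12, 19, 7].
Sweep left to right; for each value list the smaller values that follow it:
28 → 2, 4, 12, 19, 7 → 5
2 → none → 0
4 → none → 0
33 → 12, 19, 7 → 3
12 → 7 → 1
19 → 7 → 1
7 → none → 0
Sum: 5 + 0 + 0 + 3 + 1 + 1 + 0 = 10

10 inversions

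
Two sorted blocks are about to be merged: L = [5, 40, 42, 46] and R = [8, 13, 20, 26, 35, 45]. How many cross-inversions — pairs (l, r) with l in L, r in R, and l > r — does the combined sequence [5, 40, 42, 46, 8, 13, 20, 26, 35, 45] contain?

Take each right-half value and tally the left-half values above it:
r = 8: 40, 42, 46 → 3
r = 13: 40, 42, 46 → 3
r = 20: 40, 42, 46 → 3
r = 26: 40, 42, 46 → 3
r = 35: 40, 42, 46 → 3
r = 45: 46 → 1
Cross-inversions: 3 + 3 + 3 + 3 + 3 + 1 = 16

There are 16 split inversions.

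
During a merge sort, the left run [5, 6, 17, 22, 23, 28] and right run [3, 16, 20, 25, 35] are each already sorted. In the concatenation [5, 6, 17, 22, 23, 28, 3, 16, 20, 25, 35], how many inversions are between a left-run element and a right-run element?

14 split inversions

For each element r of the right run, count left-run elements greater than r:
r = 3: 5, 6, 17, 22, 23, 28 → 6
r = 16: 17, 22, 23, 28 → 4
r = 20: 22, 23, 28 → 3
r = 25: 28 → 1
r = 35: none → 0
Cross-inversions: 6 + 4 + 3 + 1 + 0 = 14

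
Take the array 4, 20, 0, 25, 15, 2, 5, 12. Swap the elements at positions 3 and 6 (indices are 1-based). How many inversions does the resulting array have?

Positions 3 and 6 hold 0 and 2; after swapping, the array is [4, 20, 2, 25, 15, 0, 5, 12].
Element-by-element contributions:
4 → 2, 0 → 2
20 → 2, 15, 0, 5, 12 → 5
2 → 0 → 1
25 → 15, 0, 5, 12 → 4
15 → 0, 5, 12 → 3
0 → none → 0
5 → none → 0
12 → none → 0
Sum: 2 + 5 + 1 + 4 + 3 + 0 + 0 + 0 = 15

15 inversions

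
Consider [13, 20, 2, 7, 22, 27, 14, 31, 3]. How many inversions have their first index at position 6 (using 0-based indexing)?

1

The element at index 6 is 14.
Elements after it: 31, 3
Those smaller than 14: 3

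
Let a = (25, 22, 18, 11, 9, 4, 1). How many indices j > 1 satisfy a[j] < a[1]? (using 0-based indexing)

The element at index 1 is 22.
Elements after it: 18, 11, 9, 4, 1
Those smaller than 22: 18, 11, 9, 4, 1

5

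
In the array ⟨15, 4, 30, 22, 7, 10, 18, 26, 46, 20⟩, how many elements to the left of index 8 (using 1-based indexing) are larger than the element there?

The element at index 8 is 26.
Elements before it: 15, 4, 30, 22, 7, 10, 18
Those larger than 26: 30

1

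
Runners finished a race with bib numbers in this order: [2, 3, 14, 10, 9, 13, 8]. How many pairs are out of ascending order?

8 inversions

For each element, count later entries that are smaller:
2: 0
3: 0
14: 4
10: 2
9: 1
13: 1
8: 0
Sum: 0 + 0 + 4 + 2 + 1 + 1 + 0 = 8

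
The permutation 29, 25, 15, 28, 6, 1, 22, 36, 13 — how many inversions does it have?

22 inversions

Element-by-element contributions:
29 → 25, 15, 28, 6, 1, 22, 13 → 7
25 → 15, 6, 1, 22, 13 → 5
15 → 6, 1, 13 → 3
28 → 6, 1, 22, 13 → 4
6 → 1 → 1
1 → none → 0
22 → 13 → 1
36 → 13 → 1
13 → none → 0
Sum: 7 + 5 + 3 + 4 + 1 + 0 + 1 + 1 + 0 = 22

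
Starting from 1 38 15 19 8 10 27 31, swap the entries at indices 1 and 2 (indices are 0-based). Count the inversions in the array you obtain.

Positions 1 and 2 hold 38 and 15; after swapping, the array is [1, 15, 38, 19, 8, 10, 27, 31].
Count, for each position, how many later elements it exceeds:
1: 0
15: 2
38: 5
19: 2
8: 0
10: 0
27: 0
31: 0
Sum: 0 + 2 + 5 + 2 + 0 + 0 + 0 + 0 = 9

There are 9 inversions.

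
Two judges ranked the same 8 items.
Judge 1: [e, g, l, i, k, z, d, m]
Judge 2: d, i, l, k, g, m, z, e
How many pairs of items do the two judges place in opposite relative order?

Assign each item its position (1..8) in the first ordering, then rewrite the second ordering as that position sequence:
positions: e→1, g→2, l→3, i→4, k→5, z→6, d→7, m→8
second ordering as positions: [7, 4, 3, 5, 2, 8, 6, 1]
Discordant pairs = inversions in this position sequence.
7: 4, 3, 5, 2, 6, 1 → 6
4: 3, 2, 1 → 3
3: 2, 1 → 2
5: 2, 1 → 2
2: 1 → 1
8: 6, 1 → 2
6: 1 → 1
1: 0
Total: 6 + 3 + 2 + 2 + 1 + 2 + 1 + 0 = 17

Discordant pairs: 17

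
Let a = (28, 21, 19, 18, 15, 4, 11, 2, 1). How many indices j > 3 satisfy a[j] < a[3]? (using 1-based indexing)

6

The element at index 3 is 19.
Elements after it: 18, 15, 4, 11, 2, 1
Those smaller than 19: 18, 15, 4, 11, 2, 1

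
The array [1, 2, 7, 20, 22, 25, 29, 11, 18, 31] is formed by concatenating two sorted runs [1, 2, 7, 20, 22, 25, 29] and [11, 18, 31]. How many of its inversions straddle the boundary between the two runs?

For each element r of the right run, count left-run elements greater than r:
r = 11: 20, 22, 25, 29 → 4
r = 18: 20, 22, 25, 29 → 4
r = 31: none → 0
Cross-inversions: 4 + 4 + 0 = 8

8 split inversions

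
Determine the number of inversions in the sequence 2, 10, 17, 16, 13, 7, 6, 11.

Inversions: 15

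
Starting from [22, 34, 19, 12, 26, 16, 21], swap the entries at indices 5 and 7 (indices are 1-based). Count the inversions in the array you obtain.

Positions 5 and 7 hold 26 and 21; after swapping, the array is [22, 34, 19, 12, 21, 16, 26].
Element-by-element contributions:
22 → 19, 12, 21, 16 → 4
34 → 19, 12, 21, 16, 26 → 5
19 → 12, 16 → 2
12 → none → 0
21 → 16 → 1
16 → none → 0
26 → none → 0
Sum: 4 + 5 + 2 + 0 + 1 + 0 + 0 = 12

12 inversions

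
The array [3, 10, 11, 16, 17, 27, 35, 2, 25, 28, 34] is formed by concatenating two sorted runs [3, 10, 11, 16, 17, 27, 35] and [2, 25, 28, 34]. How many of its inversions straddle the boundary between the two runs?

For each element r of the right run, count left-run elements greater than r:
r = 2: 3, 10, 11, 16, 17, 27, 35 → 7
r = 25: 27, 35 → 2
r = 28: 35 → 1
r = 34: 35 → 1
Cross-inversions: 7 + 2 + 1 + 1 = 11

11 split inversions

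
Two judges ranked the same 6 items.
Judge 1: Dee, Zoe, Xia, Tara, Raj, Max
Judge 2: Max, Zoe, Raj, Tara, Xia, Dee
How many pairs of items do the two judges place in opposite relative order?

Discordant pairs: 12

Assign each item its position (1..6) in the first ordering, then rewrite the second ordering as that position sequence:
positions: Dee→1, Zoe→2, Xia→3, Tara→4, Raj→5, Max→6
second ordering as positions: [6, 2, 5, 4, 3, 1]
Discordant pairs = inversions in this position sequence.
6: 2, 5, 4, 3, 1 → 5
2: 1 → 1
5: 4, 3, 1 → 3
4: 3, 1 → 2
3: 1 → 1
1: 0
Total: 5 + 1 + 3 + 2 + 1 + 0 = 12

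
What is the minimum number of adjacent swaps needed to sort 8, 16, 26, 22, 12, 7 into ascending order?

9

Each adjacent swap fixes exactly one inversion, so the minimum swap count equals the number of inversions.
Count inversions — for each element, later elements that are smaller:
8: 7 → 1
16: 12, 7 → 2
26: 22, 12, 7 → 3
22: 12, 7 → 2
12: 7 → 1
7: none → 0
Total inversions: 1 + 2 + 3 + 2 + 1 + 0 = 9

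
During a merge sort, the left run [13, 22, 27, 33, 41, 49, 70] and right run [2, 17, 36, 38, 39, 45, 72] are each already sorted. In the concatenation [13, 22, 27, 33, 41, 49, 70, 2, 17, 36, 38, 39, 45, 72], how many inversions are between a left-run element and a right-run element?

Count, for every r in R, how many entries of L exceed r:
r = 2: 13, 22, 27, 33, 41, 49, 70 → 7
r = 17: 22, 27, 33, 41, 49, 70 → 6
r = 36: 41, 49, 70 → 3
r = 38: 41, 49, 70 → 3
r = 39: 41, 49, 70 → 3
r = 45: 49, 70 → 2
r = 72: none → 0
Cross-inversions: 7 + 6 + 3 + 3 + 3 + 2 + 0 = 24

Split inversions: 24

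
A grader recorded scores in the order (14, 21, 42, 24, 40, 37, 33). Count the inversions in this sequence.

Sweep left to right; for each value list the smaller values that follow it:
14 → none → 0
21 → none → 0
42 → 24, 40, 37, 33 → 4
24 → none → 0
40 → 37, 33 → 2
37 → 33 → 1
33 → none → 0
Sum: 0 + 0 + 4 + 0 + 2 + 1 + 0 = 7

7 inversions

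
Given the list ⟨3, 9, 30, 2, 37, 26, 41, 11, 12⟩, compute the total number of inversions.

Count, for each position, how many later elements it exceeds:
3 → 2 → 1
9 → 2 → 1
30 → 2, 26, 11, 12 → 4
2 → none → 0
37 → 26, 11, 12 → 3
26 → 11, 12 → 2
41 → 11, 12 → 2
11 → none → 0
12 → none → 0
Sum: 1 + 1 + 4 + 0 + 3 + 2 + 2 + 0 + 0 = 13

13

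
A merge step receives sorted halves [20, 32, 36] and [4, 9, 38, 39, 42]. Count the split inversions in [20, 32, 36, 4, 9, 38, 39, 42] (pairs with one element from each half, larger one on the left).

6

For each element r of the right run, count left-run elements greater than r:
r = 4: 20, 32, 36 → 3
r = 9: 20, 32, 36 → 3
r = 38: none → 0
r = 39: none → 0
r = 42: none → 0
Cross-inversions: 3 + 3 + 0 + 0 + 0 = 6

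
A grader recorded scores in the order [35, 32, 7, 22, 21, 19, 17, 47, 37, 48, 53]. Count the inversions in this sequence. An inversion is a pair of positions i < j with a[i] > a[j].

18

For each element, count later entries that are smaller:
35 → 32, 7, 22, 21, 19, 17 → 6
32 → 7, 22, 21, 19, 17 → 5
7 → none → 0
22 → 21, 19, 17 → 3
21 → 19, 17 → 2
19 → 17 → 1
17 → none → 0
47 → 37 → 1
37 → none → 0
48 → none → 0
53 → none → 0
Sum: 6 + 5 + 0 + 3 + 2 + 1 + 0 + 1 + 0 + 0 + 0 = 18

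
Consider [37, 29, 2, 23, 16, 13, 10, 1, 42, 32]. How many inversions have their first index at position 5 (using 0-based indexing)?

2

The element at index 5 is 13.
Elements after it: 10, 1, 42, 32
Those smaller than 13: 10, 1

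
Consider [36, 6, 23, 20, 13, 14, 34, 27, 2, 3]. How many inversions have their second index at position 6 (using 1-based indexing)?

3

The element at index 6 is 14.
Elements before it: 36, 6, 23, 20, 13
Those larger than 14: 36, 23, 20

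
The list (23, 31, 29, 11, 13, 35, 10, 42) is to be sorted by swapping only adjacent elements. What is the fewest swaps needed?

13 swaps

The minimum number of adjacent swaps to sort an array equals its inversion count, since every such swap removes exactly one inversion.
Count inversions — for each element, later elements that are smaller:
23: 11, 13, 10 → 3
31: 29, 11, 13, 10 → 4
29: 11, 13, 10 → 3
11: 10 → 1
13: 10 → 1
35: 10 → 1
10: none → 0
42: none → 0
Total inversions: 3 + 4 + 3 + 1 + 1 + 1 + 0 + 0 = 13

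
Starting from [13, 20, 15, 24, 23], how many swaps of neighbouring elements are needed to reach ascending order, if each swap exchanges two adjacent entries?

Each adjacent swap fixes exactly one inversion, so the minimum swap count equals the number of inversions.
Count inversions — for each element, later elements that are smaller:
13: none → 0
20: 15 → 1
15: none → 0
24: 23 → 1
23: none → 0
Total inversions: 0 + 1 + 0 + 1 + 0 = 2

Swaps: 2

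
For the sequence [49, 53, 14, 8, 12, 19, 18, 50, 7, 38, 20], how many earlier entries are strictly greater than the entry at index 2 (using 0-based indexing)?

2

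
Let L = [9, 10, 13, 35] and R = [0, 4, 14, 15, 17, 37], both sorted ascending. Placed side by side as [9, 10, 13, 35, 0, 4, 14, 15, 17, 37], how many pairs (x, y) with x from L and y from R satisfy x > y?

11 cross-inversions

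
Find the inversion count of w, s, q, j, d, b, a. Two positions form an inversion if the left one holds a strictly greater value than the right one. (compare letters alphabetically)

21

Sweep left to right; for each value list the smaller values that follow it:
w → s, q, j, d, b, a → 6
s → q, j, d, b, a → 5
q → j, d, b, a → 4
j → d, b, a → 3
d → b, a → 2
b → a → 1
a → none → 0
Sum: 6 + 5 + 4 + 3 + 2 + 1 + 0 = 21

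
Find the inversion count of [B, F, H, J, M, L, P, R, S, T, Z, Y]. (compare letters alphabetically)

2

Element-by-element contributions:
B: 0
F: 0
H: 0
J: 0
M: 1
L: 0
P: 0
R: 0
S: 0
T: 0
Z: 1
Y: 0
Sum: 0 + 0 + 0 + 0 + 1 + 0 + 0 + 0 + 0 + 0 + 1 + 0 = 2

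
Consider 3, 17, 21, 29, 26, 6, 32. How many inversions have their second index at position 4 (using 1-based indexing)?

0

The element at index 4 is 29.
Elements before it: 3, 17, 21
None of them are larger than 29.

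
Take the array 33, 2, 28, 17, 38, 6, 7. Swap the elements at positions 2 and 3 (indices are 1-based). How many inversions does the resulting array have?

13 inversions

Positions 2 and 3 hold 2 and 28; after swapping, the array is [33, 28, 2, 17, 38, 6, 7].
Element-by-element contributions:
33: 5
28: 4
2: 0
17: 2
38: 2
6: 0
7: 0
Sum: 5 + 4 + 0 + 2 + 2 + 0 + 0 = 13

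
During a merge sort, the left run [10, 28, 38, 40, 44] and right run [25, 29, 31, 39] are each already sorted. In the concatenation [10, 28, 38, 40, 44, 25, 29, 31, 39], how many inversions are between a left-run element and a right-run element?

12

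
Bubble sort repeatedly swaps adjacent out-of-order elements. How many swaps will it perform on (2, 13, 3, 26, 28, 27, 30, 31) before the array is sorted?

Each adjacent swap fixes exactly one inversion, so the minimum swap count equals the number of inversions.
Count inversions — for each element, later elements that are smaller:
2: none → 0
13: 3 → 1
3: none → 0
26: none → 0
28: 27 → 1
27: none → 0
30: none → 0
31: none → 0
Total inversions: 0 + 1 + 0 + 0 + 1 + 0 + 0 + 0 = 2

2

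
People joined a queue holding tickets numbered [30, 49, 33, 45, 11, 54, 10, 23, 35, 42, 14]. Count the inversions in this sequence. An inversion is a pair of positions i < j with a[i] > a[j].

31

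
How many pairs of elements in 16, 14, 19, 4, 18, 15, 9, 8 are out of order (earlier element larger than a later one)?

19

Sweep left to right; for each value list the smaller values that follow it:
16 → 14, 4, 15, 9, 8 → 5
14 → 4, 9, 8 → 3
19 → 4, 18, 15, 9, 8 → 5
4 → none → 0
18 → 15, 9, 8 → 3
15 → 9, 8 → 2
9 → 8 → 1
8 → none → 0
Sum: 5 + 3 + 5 + 0 + 3 + 2 + 1 + 0 = 19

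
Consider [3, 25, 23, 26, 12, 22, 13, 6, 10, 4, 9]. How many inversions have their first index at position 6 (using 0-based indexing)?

4 such elements

The element at index 6 is 13.
Elements after it: 6, 10, 4, 9
Those smaller than 13: 6, 10, 4, 9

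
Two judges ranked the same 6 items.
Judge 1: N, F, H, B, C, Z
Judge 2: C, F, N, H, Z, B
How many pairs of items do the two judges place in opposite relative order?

6 discordant pairs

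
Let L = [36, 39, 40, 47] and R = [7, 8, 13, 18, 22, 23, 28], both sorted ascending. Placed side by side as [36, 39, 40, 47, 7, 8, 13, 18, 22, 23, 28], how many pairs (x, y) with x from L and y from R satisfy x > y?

There are 28 split inversions.

Count, for every r in R, how many entries of L exceed r:
r = 7: 36, 39, 40, 47 → 4
r = 8: 36, 39, 40, 47 → 4
r = 13: 36, 39, 40, 47 → 4
r = 18: 36, 39, 40, 47 → 4
r = 22: 36, 39, 40, 47 → 4
r = 23: 36, 39, 40, 47 → 4
r = 28: 36, 39, 40, 47 → 4
Cross-inversions: 4 + 4 + 4 + 4 + 4 + 4 + 4 = 28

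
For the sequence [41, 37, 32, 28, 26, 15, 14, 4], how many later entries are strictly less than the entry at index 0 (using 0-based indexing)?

7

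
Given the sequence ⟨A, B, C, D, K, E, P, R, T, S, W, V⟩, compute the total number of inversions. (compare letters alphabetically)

Count, for each position, how many later elements it exceeds:
A → none → 0
B → none → 0
C → none → 0
D → none → 0
K → E → 1
E → none → 0
P → none → 0
R → none → 0
T → S → 1
S → none → 0
W → V → 1
V → none → 0
Sum: 0 + 0 + 0 + 0 + 1 + 0 + 0 + 0 + 1 + 0 + 1 + 0 = 3

3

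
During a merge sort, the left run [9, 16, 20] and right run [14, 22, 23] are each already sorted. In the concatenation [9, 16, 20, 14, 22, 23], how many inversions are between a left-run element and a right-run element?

For each element r of the right run, count left-run elements greater than r:
r = 14: 16, 20 → 2
r = 22: none → 0
r = 23: none → 0
Cross-inversions: 2 + 0 + 0 = 2

2 split inversions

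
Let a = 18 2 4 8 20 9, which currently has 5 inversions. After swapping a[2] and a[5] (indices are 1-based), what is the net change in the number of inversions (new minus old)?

+5

Positions 2 and 5 hold 2 and 20; after swapping, the array is [18, 20, 4, 8, 2, 9].
For each element, count later entries that are smaller:
18: 4
20: 4
4: 1
8: 1
2: 0
9: 0
Sum: 4 + 4 + 1 + 1 + 0 + 0 = 10
Change: 10 − 5 = +5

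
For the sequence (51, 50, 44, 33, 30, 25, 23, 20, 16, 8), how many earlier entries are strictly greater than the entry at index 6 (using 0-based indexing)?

The element at index 6 is 23.
Elements before it: 51, 50, 44, 33, 30, 25
Those larger than 23: 51, 50, 44, 33, 30, 25

6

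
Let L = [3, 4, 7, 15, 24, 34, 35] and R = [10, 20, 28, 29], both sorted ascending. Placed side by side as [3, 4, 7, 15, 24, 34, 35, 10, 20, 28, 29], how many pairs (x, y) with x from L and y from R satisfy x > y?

Count, for every r in R, how many entries of L exceed r:
r = 10: 15, 24, 34, 35 → 4
r = 20: 24, 34, 35 → 3
r = 28: 34, 35 → 2
r = 29: 34, 35 → 2
Cross-inversions: 4 + 3 + 2 + 2 = 11

11 split inversions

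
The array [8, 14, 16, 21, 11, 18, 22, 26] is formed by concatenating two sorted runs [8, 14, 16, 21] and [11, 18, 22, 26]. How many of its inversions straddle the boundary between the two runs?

For each element r of the right run, count left-run elements greater than r:
r = 11: 14, 16, 21 → 3
r = 18: 21 → 1
r = 22: none → 0
r = 26: none → 0
Cross-inversions: 3 + 1 + 0 + 0 = 4

4 cross-inversions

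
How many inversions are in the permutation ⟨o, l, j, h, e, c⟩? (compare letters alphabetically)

15 inversions

Count, for each position, how many later elements it exceeds:
o → l, j, h, e, c → 5
l → j, h, e, c → 4
j → h, e, c → 3
h → e, c → 2
e → c → 1
c → none → 0
Sum: 5 + 4 + 3 + 2 + 1 + 0 = 15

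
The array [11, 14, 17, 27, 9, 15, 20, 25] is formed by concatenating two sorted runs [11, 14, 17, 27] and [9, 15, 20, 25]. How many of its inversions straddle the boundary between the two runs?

8

Count, for every r in R, how many entries of L exceed r:
r = 9: 11, 14, 17, 27 → 4
r = 15: 17, 27 → 2
r = 20: 27 → 1
r = 25: 27 → 1
Cross-inversions: 4 + 2 + 1 + 1 = 8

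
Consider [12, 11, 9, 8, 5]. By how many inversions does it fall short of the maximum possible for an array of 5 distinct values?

Maximum inversions for 5 distinct elements is C(5, 2) = 5·4/2 = 10.
Current inversions — for each element, count later smaller elements:
12: 4
11: 3
9: 2
8: 1
5: 0
Current total: 4 + 3 + 2 + 1 + 0 = 10
Shortfall: 10 − 10 = 0

0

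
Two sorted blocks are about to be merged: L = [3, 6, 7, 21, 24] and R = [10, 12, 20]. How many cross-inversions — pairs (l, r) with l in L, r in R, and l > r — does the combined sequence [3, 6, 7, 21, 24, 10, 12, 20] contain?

6

Count, for every r in R, how many entries of L exceed r:
r = 10: 21, 24 → 2
r = 12: 21, 24 → 2
r = 20: 21, 24 → 2
Cross-inversions: 2 + 2 + 2 = 6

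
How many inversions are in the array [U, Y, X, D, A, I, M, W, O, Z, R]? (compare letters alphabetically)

25

Element-by-element contributions:
U → D, A, I, M, O, R → 6
Y → X, D, A, I, M, W, O, R → 8
X → D, A, I, M, W, O, R → 7
D → A → 1
A → none → 0
I → none → 0
M → none → 0
W → O, R → 2
O → none → 0
Z → R → 1
R → none → 0
Sum: 6 + 8 + 7 + 1 + 0 + 0 + 0 + 2 + 0 + 1 + 0 = 25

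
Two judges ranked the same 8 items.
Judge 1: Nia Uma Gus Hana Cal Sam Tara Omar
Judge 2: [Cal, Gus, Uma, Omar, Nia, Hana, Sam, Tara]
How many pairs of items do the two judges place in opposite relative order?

Assign each item its position (1..8) in the first ordering, then rewrite the second ordering as that position sequence:
positions: Nia→1, Uma→2, Gus→3, Hana→4, Cal→5, Sam→6, Tara→7, Omar→8
second ordering as positions: [5, 3, 2, 8, 1, 4, 6, 7]
Discordant pairs = inversions in this position sequence.
5: 3, 2, 1, 4 → 4
3: 2, 1 → 2
2: 1 → 1
8: 1, 4, 6, 7 → 4
1: 0
4: 0
6: 0
7: 0
Total: 4 + 2 + 1 + 4 + 0 + 0 + 0 + 0 = 11

11 discordant pairs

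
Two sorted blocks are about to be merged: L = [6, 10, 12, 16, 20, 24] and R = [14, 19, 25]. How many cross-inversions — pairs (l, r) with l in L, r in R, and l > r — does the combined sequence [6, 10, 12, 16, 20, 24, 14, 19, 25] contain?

Take each right-half value and tally the left-half values above it:
r = 14: 16, 20, 24 → 3
r = 19: 20, 24 → 2
r = 25: none → 0
Cross-inversions: 3 + 2 + 0 = 5

5 cross-inversions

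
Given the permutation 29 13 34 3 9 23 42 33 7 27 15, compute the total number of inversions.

For each element, count later entries that are smaller:
29: 7
13: 3
34: 7
3: 0
9: 1
23: 2
42: 4
33: 3
7: 0
27: 1
15: 0
Sum: 7 + 3 + 7 + 0 + 1 + 2 + 4 + 3 + 0 + 1 + 0 = 28

28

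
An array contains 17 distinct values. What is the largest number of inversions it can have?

The maximum occurs when the array is in strictly decreasing order: every one of the C(17, 2) pairs is inverted.
C(17, 2) = 17·16/2 = 136

136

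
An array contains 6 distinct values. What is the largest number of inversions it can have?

The maximum occurs when the array is in strictly decreasing order: every one of the C(6, 2) pairs is inverted.
C(6, 2) = 6·5/2 = 15

Inversions: 15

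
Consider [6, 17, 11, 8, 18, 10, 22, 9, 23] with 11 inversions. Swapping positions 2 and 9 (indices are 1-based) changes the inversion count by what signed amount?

Positions 2 and 9 hold 17 and 23; after swapping, the array is [6, 23, 11, 8, 18, 10, 22, 9, 17].
Element-by-element contributions:
6 → none → 0
23 → 11, 8, 18, 10, 22, 9, 17 → 7
11 → 8, 10, 9 → 3
8 → none → 0
18 → 10, 9, 17 → 3
10 → 9 → 1
22 → 9, 17 → 2
9 → none → 0
17 → none → 0
Sum: 0 + 7 + 3 + 0 + 3 + 1 + 2 + 0 + 0 = 16
Change: 16 − 11 = +5

+5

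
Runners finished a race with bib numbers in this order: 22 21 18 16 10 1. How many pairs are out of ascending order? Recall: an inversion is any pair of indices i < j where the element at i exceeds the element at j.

Count, for each position, how many later elements it exceeds:
22: 5
21: 4
18: 3
16: 2
10: 1
1: 0
Sum: 5 + 4 + 3 + 2 + 1 + 0 = 15

15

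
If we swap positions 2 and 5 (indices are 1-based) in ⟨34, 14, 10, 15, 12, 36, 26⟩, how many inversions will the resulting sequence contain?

8 inversions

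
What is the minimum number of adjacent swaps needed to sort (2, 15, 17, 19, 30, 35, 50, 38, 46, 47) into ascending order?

Minimum adjacent swaps = number of inversions (each swap of adjacent out-of-order elements removes one inversion and no swap can remove more).
Count inversions — for each element, later elements that are smaller:
2: none → 0
15: none → 0
17: none → 0
19: none → 0
30: none → 0
35: none → 0
50: 38, 46, 47 → 3
38: none → 0
46: none → 0
47: none → 0
Total inversions: 0 + 0 + 0 + 0 + 0 + 0 + 3 + 0 + 0 + 0 = 3

3 adjacent swaps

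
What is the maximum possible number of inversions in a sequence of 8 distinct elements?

A reversed (strictly descending) arrangement makes every pair an inversion, giving C(8, 2) inversions.
C(8, 2) = 8·7/2 = 28

28 inversions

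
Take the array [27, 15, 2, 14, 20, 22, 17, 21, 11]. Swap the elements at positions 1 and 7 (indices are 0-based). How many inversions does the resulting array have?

Positions 1 and 7 hold 15 and 21; after swapping, the array is [27, 21, 2, 14, 20, 22, 17, 15, 11].
For each element, count later entries that are smaller:
27: 8
21: 6
2: 0
14: 1
20: 3
22: 3
17: 2
15: 1
11: 0
Sum: 8 + 6 + 0 + 1 + 3 + 3 + 2 + 1 + 0 = 24

Inversions: 24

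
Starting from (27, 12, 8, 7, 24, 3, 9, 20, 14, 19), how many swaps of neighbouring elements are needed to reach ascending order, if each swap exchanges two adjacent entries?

The minimum number of adjacent swaps to sort an array equals its inversion count, since every such swap removes exactly one inversion.
Count inversions — for each element, later elements that are smaller:
27: 12, 8, 7, 24, 3, 9, 20, 14, 19 → 9
12: 8, 7, 3, 9 → 4
8: 7, 3 → 2
7: 3 → 1
24: 3, 9, 20, 14, 19 → 5
3: none → 0
9: none → 0
20: 14, 19 → 2
14: none → 0
19: none → 0
Total inversions: 9 + 4 + 2 + 1 + 5 + 0 + 0 + 2 + 0 + 0 = 23

Swaps: 23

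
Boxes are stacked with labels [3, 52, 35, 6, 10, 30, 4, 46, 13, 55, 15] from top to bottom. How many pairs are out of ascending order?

22 inversions

For each element, count later entries that are smaller:
3 → none → 0
52 → 35, 6, 10, 30, 4, 46, 13, 15 → 8
35 → 6, 10, 30, 4, 13, 15 → 6
6 → 4 → 1
10 → 4 → 1
30 → 4, 13, 15 → 3
4 → none → 0
46 → 13, 15 → 2
13 → none → 0
55 → 15 → 1
15 → none → 0
Sum: 0 + 8 + 6 + 1 + 1 + 3 + 0 + 2 + 0 + 1 + 0 = 22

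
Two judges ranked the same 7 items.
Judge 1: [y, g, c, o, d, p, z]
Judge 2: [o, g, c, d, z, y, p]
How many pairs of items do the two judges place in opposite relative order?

Assign each item its position (1..7) in the first ordering, then rewrite the second ordering as that position sequence:
positions: y→1, g→2, c→3, o→4, d→5, p→6, z→7
second ordering as positions: [4, 2, 3, 5, 7, 1, 6]
Discordant pairs = inversions in this position sequence.
4: 2, 3, 1 → 3
2: 1 → 1
3: 1 → 1
5: 1 → 1
7: 1, 6 → 2
1: 0
6: 0
Total: 3 + 1 + 1 + 1 + 2 + 0 + 0 = 8

Discordant pairs: 8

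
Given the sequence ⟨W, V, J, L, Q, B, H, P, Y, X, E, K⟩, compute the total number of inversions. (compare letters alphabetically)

37 inversions

Count, for each position, how many later elements it exceeds:
W → V, J, L, Q, B, H, P, E, K → 9
V → J, L, Q, B, H, P, E, K → 8
J → B, H, E → 3
L → B, H, E, K → 4
Q → B, H, P, E, K → 5
B → none → 0
H → E → 1
P → E, K → 2
Y → X, E, K → 3
X → E, K → 2
E → none → 0
K → none → 0
Sum: 9 + 8 + 3 + 4 + 5 + 0 + 1 + 2 + 3 + 2 + 0 + 0 = 37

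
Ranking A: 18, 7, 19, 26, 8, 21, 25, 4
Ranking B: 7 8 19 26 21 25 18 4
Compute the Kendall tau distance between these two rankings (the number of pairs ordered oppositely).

There are 8 discordant pairs.

Assign each item its position (1..8) in the first ordering, then rewrite the second ordering as that position sequence:
positions: 18→1, 7→2, 19→3, 26→4, 8→5, 21→6, 25→7, 4→8
second ordering as positions: [2, 5, 3, 4, 6, 7, 1, 8]
Discordant pairs = inversions in this position sequence.
2: 1 → 1
5: 3, 4, 1 → 3
3: 1 → 1
4: 1 → 1
6: 1 → 1
7: 1 → 1
1: 0
8: 0
Total: 1 + 3 + 1 + 1 + 1 + 1 + 0 + 0 = 8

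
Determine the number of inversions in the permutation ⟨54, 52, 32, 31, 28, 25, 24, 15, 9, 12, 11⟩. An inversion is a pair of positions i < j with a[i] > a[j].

Sweep left to right; for each value list the smaller values that follow it:
54 → 52, 32, 31, 28, 25, 24, 15, 9, 12, 11 → 10
52 → 32, 31, 28, 25, 24, 15, 9, 12, 11 → 9
32 → 31, 28, 25, 24, 15, 9, 12, 11 → 8
31 → 28, 25, 24, 15, 9, 12, 11 → 7
28 → 25, 24, 15, 9, 12, 11 → 6
25 → 24, 15, 9, 12, 11 → 5
24 → 15, 9, 12, 11 → 4
15 → 9, 12, 11 → 3
9 → none → 0
12 → 11 → 1
11 → none → 0
Sum: 10 + 9 + 8 + 7 + 6 + 5 + 4 + 3 + 0 + 1 + 0 = 53

53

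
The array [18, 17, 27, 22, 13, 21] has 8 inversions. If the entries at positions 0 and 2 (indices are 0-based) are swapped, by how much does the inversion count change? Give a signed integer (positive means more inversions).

Positions 0 and 2 hold 18 and 27; after swapping, the array is [27, 17, 18, 22, 13, 21].
For each element, count later entries that are smaller:
27 → 17, 18, 22, 13, 21 → 5
17 → 13 → 1
18 → 13 → 1
22 → 13, 21 → 2
13 → none → 0
21 → none → 0
Sum: 5 + 1 + 1 + 2 + 0 + 0 = 9
Change: 9 − 8 = +1

+1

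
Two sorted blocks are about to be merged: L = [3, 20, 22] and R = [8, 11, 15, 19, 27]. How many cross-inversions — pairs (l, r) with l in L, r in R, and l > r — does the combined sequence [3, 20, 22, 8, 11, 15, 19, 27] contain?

Take each right-half value and tally the left-half values above it:
r = 8: 20, 22 → 2
r = 11: 20, 22 → 2
r = 15: 20, 22 → 2
r = 19: 20, 22 → 2
r = 27: none → 0
Cross-inversions: 2 + 2 + 2 + 2 + 0 = 8

8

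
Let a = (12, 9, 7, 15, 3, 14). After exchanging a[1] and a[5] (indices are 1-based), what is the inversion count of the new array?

3

Positions 1 and 5 hold 12 and 3; after swapping, the array is [3, 9, 7, 15, 12, 14].
Element-by-element contributions:
3: 0
9: 1
7: 0
15: 2
12: 0
14: 0
Sum: 0 + 1 + 0 + 2 + 0 + 0 = 3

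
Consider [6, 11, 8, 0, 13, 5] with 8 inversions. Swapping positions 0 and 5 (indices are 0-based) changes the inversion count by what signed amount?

Positions 0 and 5 hold 6 and 5; after swapping, the array is [5, 11, 8, 0, 13, 6].
Sweep left to right; for each value list the smaller values that follow it:
5 → 0 → 1
11 → 8, 0, 6 → 3
8 → 0, 6 → 2
0 → none → 0
13 → 6 → 1
6 → none → 0
Sum: 1 + 3 + 2 + 0 + 1 + 0 = 7
Change: 7 − 8 = -1

-1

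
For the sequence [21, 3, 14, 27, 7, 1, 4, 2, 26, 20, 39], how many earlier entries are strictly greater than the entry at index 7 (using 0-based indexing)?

6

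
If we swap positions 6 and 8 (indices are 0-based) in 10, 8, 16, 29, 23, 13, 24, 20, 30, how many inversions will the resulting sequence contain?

10 inversions

Positions 6 and 8 hold 24 and 30; after swapping, the array is [10, 8, 16, 29, 23, 13, 30, 20, 24].
Count, for each position, how many later elements it exceeds:
10: 1
8: 0
16: 1
29: 4
23: 2
13: 0
30: 2
20: 0
24: 0
Sum: 1 + 0 + 1 + 4 + 2 + 0 + 2 + 0 + 0 = 10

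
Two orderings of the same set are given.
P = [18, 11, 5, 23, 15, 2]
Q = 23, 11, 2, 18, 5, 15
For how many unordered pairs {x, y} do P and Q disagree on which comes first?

7

Assign each item its position (1..6) in the first ordering, then rewrite the second ordering as that position sequence:
positions: 18→1, 11→2, 5→3, 23→4, 15→5, 2→6
second ordering as positions: [4, 2, 6, 1, 3, 5]
Discordant pairs = inversions in this position sequence.
4: 2, 1, 3 → 3
2: 1 → 1
6: 1, 3, 5 → 3
1: 0
3: 0
5: 0
Total: 3 + 1 + 3 + 0 + 0 + 0 = 7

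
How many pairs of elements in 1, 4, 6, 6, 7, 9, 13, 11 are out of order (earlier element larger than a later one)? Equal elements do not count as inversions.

Element-by-element contributions:
1: 0
4: 0
6: 0
6: 0
7: 0
9: 0
13: 1
11: 0
Sum: 0 + 0 + 0 + 0 + 0 + 0 + 1 + 0 = 1

Inversions: 1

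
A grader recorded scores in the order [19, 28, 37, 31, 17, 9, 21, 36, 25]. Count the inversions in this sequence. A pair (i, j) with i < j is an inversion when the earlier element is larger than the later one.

For each element, count later entries that are smaller:
19 → 17, 9 → 2
28 → 17, 9, 21, 25 → 4
37 → 31, 17, 9, 21, 36, 25 → 6
31 → 17, 9, 21, 25 → 4
17 → 9 → 1
9 → none → 0
21 → none → 0
36 → 25 → 1
25 → none → 0
Sum: 2 + 4 + 6 + 4 + 1 + 0 + 0 + 1 + 0 = 18

18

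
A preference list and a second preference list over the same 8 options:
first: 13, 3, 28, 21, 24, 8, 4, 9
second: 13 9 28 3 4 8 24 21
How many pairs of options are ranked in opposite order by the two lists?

13 pairs

Assign each item its position (1..8) in the first ordering, then rewrite the second ordering as that position sequence:
positions: 13→1, 3→2, 28→3, 21→4, 24→5, 8→6, 4→7, 9→8
second ordering as positions: [1, 8, 3, 2, 7, 6, 5, 4]
Discordant pairs = inversions in this position sequence.
1: 0
8: 3, 2, 7, 6, 5, 4 → 6
3: 2 → 1
2: 0
7: 6, 5, 4 → 3
6: 5, 4 → 2
5: 4 → 1
4: 0
Total: 0 + 6 + 1 + 0 + 3 + 2 + 1 + 0 = 13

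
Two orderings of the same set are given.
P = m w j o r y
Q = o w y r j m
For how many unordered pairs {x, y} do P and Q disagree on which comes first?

10

Assign each item its position (1..6) in the first ordering, then rewrite the second ordering as that position sequence:
positions: m→1, w→2, j→3, o→4, r→5, y→6
second ordering as positions: [4, 2, 6, 5, 3, 1]
Discordant pairs = inversions in this position sequence.
4: 2, 3, 1 → 3
2: 1 → 1
6: 5, 3, 1 → 3
5: 3, 1 → 2
3: 1 → 1
1: 0
Total: 3 + 1 + 3 + 2 + 1 + 0 = 10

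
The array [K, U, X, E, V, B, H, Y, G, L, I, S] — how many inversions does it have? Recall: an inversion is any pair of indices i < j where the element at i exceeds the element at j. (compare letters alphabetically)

Sweep left to right; for each value list the smaller values that follow it:
K → E, B, H, G, I → 5
U → E, B, H, G, L, I, S → 7
X → E, V, B, H, G, L, I, S → 8
E → B → 1
V → B, H, G, L, I, S → 6
B → none → 0
H → G → 1
Y → G, L, I, S → 4
G → none → 0
L → I → 1
I → none → 0
S → none → 0
Sum: 5 + 7 + 8 + 1 + 6 + 0 + 1 + 4 + 0 + 1 + 0 + 0 = 33

33 out-of-order pairs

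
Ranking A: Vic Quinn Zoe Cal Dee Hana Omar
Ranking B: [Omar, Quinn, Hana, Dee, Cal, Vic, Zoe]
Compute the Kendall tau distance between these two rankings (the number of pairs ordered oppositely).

16

Assign each item its position (1..7) in the first ordering, then rewrite the second ordering as that position sequence:
positions: Vic→1, Quinn→2, Zoe→3, Cal→4, Dee→5, Hana→6, Omar→7
second ordering as positions: [7, 2, 6, 5, 4, 1, 3]
Discordant pairs = inversions in this position sequence.
7: 2, 6, 5, 4, 1, 3 → 6
2: 1 → 1
6: 5, 4, 1, 3 → 4
5: 4, 1, 3 → 3
4: 1, 3 → 2
1: 0
3: 0
Total: 6 + 1 + 4 + 3 + 2 + 0 + 0 = 16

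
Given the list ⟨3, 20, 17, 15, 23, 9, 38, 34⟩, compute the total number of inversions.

Count, for each position, how many later elements it exceeds:
3 → none → 0
20 → 17, 15, 9 → 3
17 → 15, 9 → 2
15 → 9 → 1
23 → 9 → 1
9 → none → 0
38 → 34 → 1
34 → none → 0
Sum: 0 + 3 + 2 + 1 + 1 + 0 + 1 + 0 = 8

8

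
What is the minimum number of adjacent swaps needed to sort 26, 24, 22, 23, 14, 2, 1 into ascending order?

20

Each adjacent swap fixes exactly one inversion, so the minimum swap count equals the number of inversions.
Count inversions — for each element, later elements that are smaller:
26: 24, 22, 23, 14, 2, 1 → 6
24: 22, 23, 14, 2, 1 → 5
22: 14, 2, 1 → 3
23: 14, 2, 1 → 3
14: 2, 1 → 2
2: 1 → 1
1: none → 0
Total inversions: 6 + 5 + 3 + 3 + 2 + 1 + 0 = 20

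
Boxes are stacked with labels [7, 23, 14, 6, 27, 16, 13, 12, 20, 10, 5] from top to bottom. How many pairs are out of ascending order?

For each element, count later entries that are smaller:
7 → 6, 5 → 2
23 → 14, 6, 16, 13, 12, 20, 10, 5 → 8
14 → 6, 13, 12, 10, 5 → 5
6 → 5 → 1
27 → 16, 13, 12, 20, 10, 5 → 6
16 → 13, 12, 10, 5 → 4
13 → 12, 10, 5 → 3
12 → 10, 5 → 2
20 → 10, 5 → 2
10 → 5 → 1
5 → none → 0
Sum: 2 + 8 + 5 + 1 + 6 + 4 + 3 + 2 + 2 + 1 + 0 = 34

34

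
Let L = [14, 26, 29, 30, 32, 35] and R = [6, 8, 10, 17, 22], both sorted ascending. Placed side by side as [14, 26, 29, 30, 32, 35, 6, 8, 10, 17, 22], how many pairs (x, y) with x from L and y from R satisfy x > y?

28

For each element r of the right run, count left-run elements greater than r:
r = 6: 14, 26, 29, 30, 32, 35 → 6
r = 8: 14, 26, 29, 30, 32, 35 → 6
r = 10: 14, 26, 29, 30, 32, 35 → 6
r = 17: 26, 29, 30, 32, 35 → 5
r = 22: 26, 29, 30, 32, 35 → 5
Cross-inversions: 6 + 6 + 6 + 5 + 5 = 28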